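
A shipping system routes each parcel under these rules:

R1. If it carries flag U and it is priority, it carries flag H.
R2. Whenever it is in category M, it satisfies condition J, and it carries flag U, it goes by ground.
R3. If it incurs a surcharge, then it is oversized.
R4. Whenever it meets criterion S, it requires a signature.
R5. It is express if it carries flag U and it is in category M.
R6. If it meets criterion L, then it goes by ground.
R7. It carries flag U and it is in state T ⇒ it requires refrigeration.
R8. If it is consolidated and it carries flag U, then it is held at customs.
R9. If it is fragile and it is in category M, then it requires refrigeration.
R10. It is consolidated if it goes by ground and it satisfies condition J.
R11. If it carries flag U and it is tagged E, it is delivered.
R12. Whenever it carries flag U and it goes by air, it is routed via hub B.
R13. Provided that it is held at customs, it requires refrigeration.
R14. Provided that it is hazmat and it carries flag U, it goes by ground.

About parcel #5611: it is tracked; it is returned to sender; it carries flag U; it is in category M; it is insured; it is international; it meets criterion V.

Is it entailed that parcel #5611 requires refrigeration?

No

Forward chaining from the given facts derives: is express.
Rules concluding "it requires refrigeration": R7 needs "it is in state T"; R9 needs "it is fragile"; R13 needs "it is held at customs" — none of these are established.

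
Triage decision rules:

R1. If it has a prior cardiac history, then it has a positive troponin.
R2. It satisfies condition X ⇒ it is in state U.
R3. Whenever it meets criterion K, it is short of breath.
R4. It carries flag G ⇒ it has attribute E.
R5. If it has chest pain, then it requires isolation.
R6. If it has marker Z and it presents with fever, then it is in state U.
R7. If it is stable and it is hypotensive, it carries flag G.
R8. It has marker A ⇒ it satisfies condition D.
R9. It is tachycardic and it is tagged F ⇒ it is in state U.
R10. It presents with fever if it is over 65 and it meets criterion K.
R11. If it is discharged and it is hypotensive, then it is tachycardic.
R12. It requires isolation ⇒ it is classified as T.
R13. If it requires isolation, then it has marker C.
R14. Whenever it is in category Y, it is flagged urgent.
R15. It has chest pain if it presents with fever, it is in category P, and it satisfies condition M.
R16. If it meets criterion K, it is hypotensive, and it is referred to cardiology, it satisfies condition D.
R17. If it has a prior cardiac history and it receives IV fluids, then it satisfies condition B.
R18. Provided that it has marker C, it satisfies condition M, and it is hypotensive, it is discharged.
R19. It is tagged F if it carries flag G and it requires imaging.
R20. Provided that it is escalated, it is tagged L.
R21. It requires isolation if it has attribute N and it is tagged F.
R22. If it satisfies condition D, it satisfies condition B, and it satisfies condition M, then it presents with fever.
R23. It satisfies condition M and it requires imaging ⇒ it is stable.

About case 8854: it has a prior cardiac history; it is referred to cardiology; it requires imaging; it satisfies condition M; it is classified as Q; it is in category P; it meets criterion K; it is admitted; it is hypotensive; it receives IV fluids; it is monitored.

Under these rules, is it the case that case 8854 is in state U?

Yes

By R16 (it meets criterion K, it is hypotensive, it is referred to cardiology): it satisfies condition D.
By R17 (it has a prior cardiac history, it receives IV fluids): it satisfies condition B.
By R22 (it satisfies condition D, it satisfies condition B, it satisfies condition M): it presents with fever.
By R23 (it satisfies condition M, it requires imaging): it is stable.
By R7 (it is stable, it is hypotensive): it carries flag G.
By R15 (it presents with fever, it is in category P, it satisfies condition M): it has chest pain.
By R19 (it carries flag G, it requires imaging): it is tagged F.
By R5 (it has chest pain): it requires isolation.
By R13 (it requires isolation): it has marker C.
By R18 (it has marker C, it satisfies condition M, it is hypotensive): it is discharged.
By R11 (it is discharged, it is hypotensive): it is tachycardic.
By R9 (it is tachycardic, it is tagged F): it is in state U.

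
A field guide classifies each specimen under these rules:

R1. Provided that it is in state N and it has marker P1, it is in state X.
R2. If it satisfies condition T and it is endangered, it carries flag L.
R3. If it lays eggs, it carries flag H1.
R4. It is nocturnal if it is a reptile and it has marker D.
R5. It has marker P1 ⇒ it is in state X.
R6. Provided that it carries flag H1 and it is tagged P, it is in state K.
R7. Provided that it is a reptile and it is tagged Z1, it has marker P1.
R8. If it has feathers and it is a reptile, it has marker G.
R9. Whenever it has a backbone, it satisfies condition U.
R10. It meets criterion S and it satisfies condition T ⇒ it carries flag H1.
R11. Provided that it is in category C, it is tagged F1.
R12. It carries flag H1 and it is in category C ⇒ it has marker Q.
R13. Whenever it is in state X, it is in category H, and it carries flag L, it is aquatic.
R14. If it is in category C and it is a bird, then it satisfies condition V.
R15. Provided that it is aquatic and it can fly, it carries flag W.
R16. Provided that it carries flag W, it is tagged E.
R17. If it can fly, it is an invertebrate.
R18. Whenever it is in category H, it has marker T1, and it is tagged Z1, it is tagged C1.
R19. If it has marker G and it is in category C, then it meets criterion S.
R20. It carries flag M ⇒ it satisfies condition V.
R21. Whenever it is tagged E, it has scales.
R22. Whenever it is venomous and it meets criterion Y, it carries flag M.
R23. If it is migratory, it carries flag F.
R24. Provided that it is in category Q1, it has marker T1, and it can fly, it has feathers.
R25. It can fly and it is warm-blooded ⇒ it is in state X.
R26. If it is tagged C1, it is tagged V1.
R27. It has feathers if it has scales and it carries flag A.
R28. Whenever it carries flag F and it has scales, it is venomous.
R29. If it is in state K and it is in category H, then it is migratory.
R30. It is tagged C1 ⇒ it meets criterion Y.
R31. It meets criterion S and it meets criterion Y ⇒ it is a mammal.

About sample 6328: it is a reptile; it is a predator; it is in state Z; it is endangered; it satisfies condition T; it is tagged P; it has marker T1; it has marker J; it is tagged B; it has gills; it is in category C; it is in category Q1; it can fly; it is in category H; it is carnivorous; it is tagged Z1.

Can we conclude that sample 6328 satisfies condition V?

Yes

By R2 (it satisfies condition T, it is endangered): it carries flag L.
By R7 (it is a reptile, it is tagged Z1): it has marker P1.
By R18 (it is in category H, it has marker T1, it is tagged Z1): it is tagged C1.
By R24 (it is in category Q1, it has marker T1, it can fly): it has feathers.
By R30 (it is tagged C1): it meets criterion Y.
By R5 (it has marker P1): it is in state X.
By R8 (it has feathers, it is a reptile): it has marker G.
By R13 (it is in state X, it is in category H, it carries flag L): it is aquatic.
By R15 (it is aquatic, it can fly): it carries flag W.
By R16 (it carries flag W): it is tagged E.
By R19 (it has marker G, it is in category C): it meets criterion S.
By R21 (it is tagged E): it has scales.
By R10 (it meets criterion S, it satisfies condition T): it carries flag H1.
By R6 (it carries flag H1, it is tagged P): it is in state K.
By R29 (it is in state K, it is in category H): it is migratory.
By R23 (it is migratory): it carries flag F.
By R28 (it carries flag F, it has scales): it is venomous.
By R22 (it is venomous, it meets criterion Y): it carries flag M.
By R20 (it carries flag M): it satisfies condition V.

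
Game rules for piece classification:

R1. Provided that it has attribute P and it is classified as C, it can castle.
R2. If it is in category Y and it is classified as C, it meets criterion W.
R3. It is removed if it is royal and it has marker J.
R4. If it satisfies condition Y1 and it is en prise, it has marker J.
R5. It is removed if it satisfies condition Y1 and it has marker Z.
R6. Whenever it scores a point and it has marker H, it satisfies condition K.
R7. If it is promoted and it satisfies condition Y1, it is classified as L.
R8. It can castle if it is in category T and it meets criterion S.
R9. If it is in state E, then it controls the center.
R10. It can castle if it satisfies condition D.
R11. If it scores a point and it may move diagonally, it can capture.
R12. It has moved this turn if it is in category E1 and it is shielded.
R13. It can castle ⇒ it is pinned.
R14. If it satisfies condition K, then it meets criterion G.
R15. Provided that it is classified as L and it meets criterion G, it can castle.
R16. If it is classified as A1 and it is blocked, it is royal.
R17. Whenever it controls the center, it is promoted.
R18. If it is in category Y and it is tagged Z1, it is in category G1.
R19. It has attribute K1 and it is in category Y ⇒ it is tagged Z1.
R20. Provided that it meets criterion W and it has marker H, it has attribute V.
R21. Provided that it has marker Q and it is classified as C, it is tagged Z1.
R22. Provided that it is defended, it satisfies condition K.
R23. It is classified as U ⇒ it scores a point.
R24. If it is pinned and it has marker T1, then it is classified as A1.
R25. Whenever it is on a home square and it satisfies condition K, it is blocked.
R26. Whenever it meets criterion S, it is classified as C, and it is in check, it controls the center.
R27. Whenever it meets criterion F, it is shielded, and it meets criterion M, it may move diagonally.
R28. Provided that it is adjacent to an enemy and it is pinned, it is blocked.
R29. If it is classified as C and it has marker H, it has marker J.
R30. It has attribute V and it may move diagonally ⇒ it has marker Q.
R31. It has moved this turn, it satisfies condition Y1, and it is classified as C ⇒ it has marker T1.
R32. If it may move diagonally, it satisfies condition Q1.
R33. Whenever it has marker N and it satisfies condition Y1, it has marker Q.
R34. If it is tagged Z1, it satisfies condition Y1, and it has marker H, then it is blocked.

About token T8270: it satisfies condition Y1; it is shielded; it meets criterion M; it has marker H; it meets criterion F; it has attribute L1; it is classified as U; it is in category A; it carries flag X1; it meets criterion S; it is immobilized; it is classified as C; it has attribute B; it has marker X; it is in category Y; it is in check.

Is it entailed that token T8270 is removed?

No

Forward chaining from the given facts derives: meets criterion W, has attribute V, scores a point, controls the center, may move diagonally, has marker J, has marker Q, satisfies condition Q1, satisfies condition K, can capture, meets criterion G, is promoted, is tagged Z1, is blocked, is classified as L, can castle, is in category G1, is pinned.
Rules concluding "it is removed": R3 needs "it is royal"; R5 needs "it has marker Z" — none of these are established.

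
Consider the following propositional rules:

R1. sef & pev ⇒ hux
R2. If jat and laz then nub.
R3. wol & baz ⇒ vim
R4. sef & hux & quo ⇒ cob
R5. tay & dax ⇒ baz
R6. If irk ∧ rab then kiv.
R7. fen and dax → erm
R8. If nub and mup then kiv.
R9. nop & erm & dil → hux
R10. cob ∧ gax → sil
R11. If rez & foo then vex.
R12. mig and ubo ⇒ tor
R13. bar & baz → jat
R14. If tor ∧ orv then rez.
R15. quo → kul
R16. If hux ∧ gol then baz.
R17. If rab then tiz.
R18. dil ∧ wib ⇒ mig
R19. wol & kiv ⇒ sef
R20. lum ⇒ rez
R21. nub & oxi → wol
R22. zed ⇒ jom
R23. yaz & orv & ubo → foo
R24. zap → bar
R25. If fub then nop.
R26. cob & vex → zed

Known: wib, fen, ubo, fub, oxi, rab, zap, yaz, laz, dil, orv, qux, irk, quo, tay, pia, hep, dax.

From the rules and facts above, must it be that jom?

Yes

baz  (by R5: tay, dax)
kiv  (by R6: irk, rab)
erm  (by R7: fen, dax)
mig  (by R18: dil, wib)
foo  (by R23: yaz, orv, ubo)
bar  (by R24: zap)
nop  (by R25: fub)
hux  (by R9: nop, erm, dil)
tor  (by R12: mig, ubo)
jat  (by R13: bar, baz)
rez  (by R14: tor, orv)
nub  (by R2: jat, laz)
vex  (by R11: rez, foo)
wol  (by R21: nub, oxi)
sef  (by R19: wol, kiv)
cob  (by R4: sef, hux, quo)
zed  (by R26: cob, vex)
jom  (by R22: zed)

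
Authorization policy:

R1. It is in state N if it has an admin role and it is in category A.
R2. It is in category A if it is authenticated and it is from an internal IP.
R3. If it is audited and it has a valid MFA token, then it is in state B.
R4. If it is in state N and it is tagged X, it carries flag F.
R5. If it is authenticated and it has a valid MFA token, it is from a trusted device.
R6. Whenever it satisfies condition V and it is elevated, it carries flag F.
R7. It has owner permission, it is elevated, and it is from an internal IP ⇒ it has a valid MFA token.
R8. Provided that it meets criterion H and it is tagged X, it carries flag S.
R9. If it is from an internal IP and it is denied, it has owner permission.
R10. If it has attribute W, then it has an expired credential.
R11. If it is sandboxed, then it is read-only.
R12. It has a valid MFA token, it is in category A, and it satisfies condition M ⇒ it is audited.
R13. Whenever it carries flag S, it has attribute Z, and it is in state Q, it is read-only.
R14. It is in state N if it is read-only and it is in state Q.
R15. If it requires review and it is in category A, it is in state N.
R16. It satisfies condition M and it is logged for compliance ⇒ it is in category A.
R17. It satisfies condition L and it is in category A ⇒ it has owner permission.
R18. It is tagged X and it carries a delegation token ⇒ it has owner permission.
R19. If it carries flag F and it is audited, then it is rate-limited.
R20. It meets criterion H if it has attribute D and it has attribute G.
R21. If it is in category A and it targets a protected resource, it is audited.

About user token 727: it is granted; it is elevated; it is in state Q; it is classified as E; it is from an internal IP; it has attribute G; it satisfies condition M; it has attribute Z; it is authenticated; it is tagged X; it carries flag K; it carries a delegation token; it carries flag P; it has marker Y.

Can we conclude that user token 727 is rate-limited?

No

Forward chaining from the given facts derives: is in category A, has owner permission, has a valid MFA token, is audited, is in state B, is from a trusted device.
The only rule concluding "it is rate-limited" is R19, which needs "it carries flag F"; that is never established.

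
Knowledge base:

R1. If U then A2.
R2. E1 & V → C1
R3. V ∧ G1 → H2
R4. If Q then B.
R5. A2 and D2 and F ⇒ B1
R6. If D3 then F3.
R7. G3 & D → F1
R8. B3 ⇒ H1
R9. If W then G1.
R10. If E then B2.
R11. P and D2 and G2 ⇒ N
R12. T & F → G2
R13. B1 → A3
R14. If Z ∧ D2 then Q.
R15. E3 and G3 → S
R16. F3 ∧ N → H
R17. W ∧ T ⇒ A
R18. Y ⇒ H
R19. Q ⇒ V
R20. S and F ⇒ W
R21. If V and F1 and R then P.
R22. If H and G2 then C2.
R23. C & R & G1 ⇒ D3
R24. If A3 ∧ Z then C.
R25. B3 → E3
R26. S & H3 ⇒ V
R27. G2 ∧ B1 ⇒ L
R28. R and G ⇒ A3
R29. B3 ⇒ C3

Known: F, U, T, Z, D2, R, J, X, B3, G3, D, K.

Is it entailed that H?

Yes

A2  (by R1: U)
B1  (by R5: A2, D2, F)
F1  (by R7: G3, D)
G2  (by R12: T, F)
A3  (by R13: B1)
Q  (by R14: Z, D2)
V  (by R19: Q)
P  (by R21: V, F1, R)
C  (by R24: A3, Z)
E3  (by R25: B3)
N  (by R11: P, D2, G2)
S  (by R15: E3, G3)
W  (by R20: S, F)
G1  (by R9: W)
D3  (by R23: C, R, G1)
F3  (by R6: D3)
H  (by R16: F3, N)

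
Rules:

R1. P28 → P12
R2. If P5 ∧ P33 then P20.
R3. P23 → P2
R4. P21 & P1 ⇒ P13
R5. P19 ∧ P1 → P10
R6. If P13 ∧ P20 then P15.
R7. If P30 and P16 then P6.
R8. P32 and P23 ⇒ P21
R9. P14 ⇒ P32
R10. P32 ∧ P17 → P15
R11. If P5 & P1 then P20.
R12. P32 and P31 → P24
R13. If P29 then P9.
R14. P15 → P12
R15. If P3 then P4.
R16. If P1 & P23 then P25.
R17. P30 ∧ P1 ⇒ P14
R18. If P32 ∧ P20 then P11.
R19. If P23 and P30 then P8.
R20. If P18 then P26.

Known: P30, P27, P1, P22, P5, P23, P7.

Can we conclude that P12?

Yes

P20  (by R11: P5, P1)
P14  (by R17: P30, P1)
P32  (by R9: P14)
P21  (by R8: P32, P23)
P13  (by R4: P21, P1)
P15  (by R6: P13, P20)
P12  (by R14: P15)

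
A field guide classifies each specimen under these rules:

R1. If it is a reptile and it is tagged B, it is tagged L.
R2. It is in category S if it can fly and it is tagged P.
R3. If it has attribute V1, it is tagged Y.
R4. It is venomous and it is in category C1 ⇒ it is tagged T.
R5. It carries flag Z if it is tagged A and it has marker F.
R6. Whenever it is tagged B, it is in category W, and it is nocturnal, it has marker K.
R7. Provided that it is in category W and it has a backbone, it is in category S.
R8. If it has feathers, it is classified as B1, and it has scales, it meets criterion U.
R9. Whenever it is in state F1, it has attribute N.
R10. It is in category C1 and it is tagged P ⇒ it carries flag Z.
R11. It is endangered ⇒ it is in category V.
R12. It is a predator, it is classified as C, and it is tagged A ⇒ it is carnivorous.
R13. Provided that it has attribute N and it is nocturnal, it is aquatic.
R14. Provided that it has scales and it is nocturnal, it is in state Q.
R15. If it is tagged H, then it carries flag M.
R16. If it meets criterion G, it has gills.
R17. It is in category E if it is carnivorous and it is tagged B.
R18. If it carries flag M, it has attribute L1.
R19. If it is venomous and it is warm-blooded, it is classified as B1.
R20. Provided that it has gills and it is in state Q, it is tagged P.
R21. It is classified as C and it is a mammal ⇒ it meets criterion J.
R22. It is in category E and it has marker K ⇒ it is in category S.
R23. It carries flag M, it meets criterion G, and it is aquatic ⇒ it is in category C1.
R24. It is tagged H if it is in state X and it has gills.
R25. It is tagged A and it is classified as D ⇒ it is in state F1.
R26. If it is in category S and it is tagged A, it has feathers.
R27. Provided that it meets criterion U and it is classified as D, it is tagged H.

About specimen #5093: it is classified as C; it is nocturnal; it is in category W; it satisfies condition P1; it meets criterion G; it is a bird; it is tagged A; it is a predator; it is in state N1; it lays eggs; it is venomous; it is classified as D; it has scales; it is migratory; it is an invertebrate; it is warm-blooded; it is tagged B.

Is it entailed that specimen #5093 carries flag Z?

Yes

By R6 (it is tagged B, it is in category W, it is nocturnal): it has marker K.
By R12 (it is a predator, it is classified as C, it is tagged A): it is carnivorous.
By R14 (it has scales, it is nocturnal): it is in state Q.
By R16 (it meets criterion G): it has gills.
By R17 (it is carnivorous, it is tagged B): it is in category E.
By R19 (it is venomous, it is warm-blooded): it is classified as B1.
By R20 (it has gills, it is in state Q): it is tagged P.
By R22 (it is in category E, it has marker K): it is in category S.
By R25 (it is tagged A, it is classified as D): it is in state F1.
By R26 (it is in category S, it is tagged A): it has feathers.
By R8 (it has feathers, it is classified as B1, it has scales): it meets criterion U.
By R9 (it is in state F1): it has attribute N.
By R13 (it has attribute N, it is nocturnal): it is aquatic.
By R27 (it meets criterion U, it is classified as D): it is tagged H.
By R15 (it is tagged H): it carries flag M.
By R23 (it carries flag M, it meets criterion G, it is aquatic): it is in category C1.
By R10 (it is in category C1, it is tagged P): it carries flag Z.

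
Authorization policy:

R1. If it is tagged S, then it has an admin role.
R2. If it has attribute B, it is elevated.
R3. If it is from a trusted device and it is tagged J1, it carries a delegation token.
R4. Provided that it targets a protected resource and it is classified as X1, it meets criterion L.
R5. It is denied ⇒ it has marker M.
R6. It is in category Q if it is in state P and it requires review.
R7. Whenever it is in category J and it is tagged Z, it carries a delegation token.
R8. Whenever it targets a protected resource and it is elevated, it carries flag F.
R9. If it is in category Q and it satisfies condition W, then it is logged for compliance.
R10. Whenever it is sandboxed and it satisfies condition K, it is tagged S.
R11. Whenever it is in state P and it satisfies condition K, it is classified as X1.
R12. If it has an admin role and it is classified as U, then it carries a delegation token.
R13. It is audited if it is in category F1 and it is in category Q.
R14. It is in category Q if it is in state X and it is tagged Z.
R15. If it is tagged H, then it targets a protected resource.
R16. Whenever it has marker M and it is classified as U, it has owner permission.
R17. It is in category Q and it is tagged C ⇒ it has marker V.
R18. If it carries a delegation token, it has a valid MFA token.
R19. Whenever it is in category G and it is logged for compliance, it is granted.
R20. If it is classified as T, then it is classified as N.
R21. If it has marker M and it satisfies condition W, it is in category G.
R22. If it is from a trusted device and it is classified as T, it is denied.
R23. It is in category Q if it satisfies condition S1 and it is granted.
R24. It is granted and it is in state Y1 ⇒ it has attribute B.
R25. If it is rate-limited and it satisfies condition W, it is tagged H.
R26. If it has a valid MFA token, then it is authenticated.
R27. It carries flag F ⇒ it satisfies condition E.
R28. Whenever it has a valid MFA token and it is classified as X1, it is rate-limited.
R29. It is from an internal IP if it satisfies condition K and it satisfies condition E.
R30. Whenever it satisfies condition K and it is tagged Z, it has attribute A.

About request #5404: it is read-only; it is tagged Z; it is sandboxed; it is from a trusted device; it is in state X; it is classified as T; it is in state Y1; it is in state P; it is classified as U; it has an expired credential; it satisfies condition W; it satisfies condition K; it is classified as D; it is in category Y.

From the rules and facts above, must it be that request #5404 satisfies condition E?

Yes

By R10 (it is sandboxed, it satisfies condition K): it is tagged S.
By R11 (it is in state P, it satisfies condition K): it is classified as X1.
By R14 (it is in state X, it is tagged Z): it is in category Q.
By R22 (it is from a trusted device, it is classified as T): it is denied.
By R1 (it is tagged S): it has an admin role.
By R5 (it is denied): it has marker M.
By R9 (it is in category Q, it satisfies condition W): it is logged for compliance.
By R12 (it has an admin role, it is classified as U): it carries a delegation token.
By R18 (it carries a delegation token): it has a valid MFA token.
By R21 (it has marker M, it satisfies condition W): it is in category G.
By R28 (it has a valid MFA token, it is classified as X1): it is rate-limited.
By R19 (it is in category G, it is logged for compliance): it is granted.
By R24 (it is granted, it is in state Y1): it has attribute B.
By R25 (it is rate-limited, it satisfies condition W): it is tagged H.
By R2 (it has attribute B): it is elevated.
By R15 (it is tagged H): it targets a protected resource.
By R8 (it targets a protected resource, it is elevated): it carries flag F.
By R27 (it carries flag F): it satisfies condition E.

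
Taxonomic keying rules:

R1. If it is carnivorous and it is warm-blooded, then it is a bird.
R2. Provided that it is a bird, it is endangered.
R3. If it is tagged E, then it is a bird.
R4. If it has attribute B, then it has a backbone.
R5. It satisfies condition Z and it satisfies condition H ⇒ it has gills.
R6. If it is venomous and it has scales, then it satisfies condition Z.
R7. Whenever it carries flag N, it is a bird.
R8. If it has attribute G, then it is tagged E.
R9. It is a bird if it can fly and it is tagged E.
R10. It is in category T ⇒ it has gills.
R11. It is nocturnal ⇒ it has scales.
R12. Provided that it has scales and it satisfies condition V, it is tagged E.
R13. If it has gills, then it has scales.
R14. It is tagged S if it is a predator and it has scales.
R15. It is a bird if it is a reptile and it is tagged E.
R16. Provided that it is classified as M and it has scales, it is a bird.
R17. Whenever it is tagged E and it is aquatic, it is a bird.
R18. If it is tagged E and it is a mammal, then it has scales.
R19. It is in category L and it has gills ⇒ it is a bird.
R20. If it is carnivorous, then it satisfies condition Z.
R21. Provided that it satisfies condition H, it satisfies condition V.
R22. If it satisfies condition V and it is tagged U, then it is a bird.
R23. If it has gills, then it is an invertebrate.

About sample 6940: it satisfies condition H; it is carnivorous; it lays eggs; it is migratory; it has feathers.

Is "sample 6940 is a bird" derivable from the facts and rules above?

Yes

By R20 (it is carnivorous): it satisfies condition Z.
By R21 (it satisfies condition H): it satisfies condition V.
By R5 (it satisfies condition Z, it satisfies condition H): it has gills.
By R13 (it has gills): it has scales.
By R12 (it has scales, it satisfies condition V): it is tagged E.
By R3 (it is tagged E): it is a bird.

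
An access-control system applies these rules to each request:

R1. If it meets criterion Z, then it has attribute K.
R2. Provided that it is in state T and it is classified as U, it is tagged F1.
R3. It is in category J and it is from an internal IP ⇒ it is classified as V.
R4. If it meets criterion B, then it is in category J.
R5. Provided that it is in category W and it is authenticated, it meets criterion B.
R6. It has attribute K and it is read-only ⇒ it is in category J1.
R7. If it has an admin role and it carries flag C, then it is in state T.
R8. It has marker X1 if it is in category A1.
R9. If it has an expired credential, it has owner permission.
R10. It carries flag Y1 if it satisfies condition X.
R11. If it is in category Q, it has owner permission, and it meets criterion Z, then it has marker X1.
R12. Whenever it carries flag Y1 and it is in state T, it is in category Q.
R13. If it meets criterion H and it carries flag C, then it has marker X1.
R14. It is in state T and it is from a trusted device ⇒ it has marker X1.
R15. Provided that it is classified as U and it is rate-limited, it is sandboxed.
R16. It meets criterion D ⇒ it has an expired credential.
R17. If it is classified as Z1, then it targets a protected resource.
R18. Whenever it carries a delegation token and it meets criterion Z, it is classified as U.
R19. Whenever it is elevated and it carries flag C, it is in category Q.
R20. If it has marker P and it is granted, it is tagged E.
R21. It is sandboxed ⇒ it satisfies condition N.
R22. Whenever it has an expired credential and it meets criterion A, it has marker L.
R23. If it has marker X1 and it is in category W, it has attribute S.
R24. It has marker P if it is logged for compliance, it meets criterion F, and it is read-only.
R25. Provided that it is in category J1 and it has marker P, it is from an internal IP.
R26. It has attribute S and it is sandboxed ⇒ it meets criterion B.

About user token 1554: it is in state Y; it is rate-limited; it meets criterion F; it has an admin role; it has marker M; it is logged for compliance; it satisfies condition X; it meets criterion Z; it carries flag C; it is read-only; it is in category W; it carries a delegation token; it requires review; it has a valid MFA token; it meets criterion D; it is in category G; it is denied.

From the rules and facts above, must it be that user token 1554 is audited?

Forward chaining from the given facts derives: has attribute K, is in category J1, is in state T, carries flag Y1, is in category Q, has an expired credential, is classified as U, has marker P, is from an internal IP, is tagged F1, has owner permission, has marker X1, is sandboxed, satisfies condition N, has attribute S, meets criterion B, is in category J, is classified as V.
No rule has "it is audited" as its conclusion, and it is not among the given facts.

No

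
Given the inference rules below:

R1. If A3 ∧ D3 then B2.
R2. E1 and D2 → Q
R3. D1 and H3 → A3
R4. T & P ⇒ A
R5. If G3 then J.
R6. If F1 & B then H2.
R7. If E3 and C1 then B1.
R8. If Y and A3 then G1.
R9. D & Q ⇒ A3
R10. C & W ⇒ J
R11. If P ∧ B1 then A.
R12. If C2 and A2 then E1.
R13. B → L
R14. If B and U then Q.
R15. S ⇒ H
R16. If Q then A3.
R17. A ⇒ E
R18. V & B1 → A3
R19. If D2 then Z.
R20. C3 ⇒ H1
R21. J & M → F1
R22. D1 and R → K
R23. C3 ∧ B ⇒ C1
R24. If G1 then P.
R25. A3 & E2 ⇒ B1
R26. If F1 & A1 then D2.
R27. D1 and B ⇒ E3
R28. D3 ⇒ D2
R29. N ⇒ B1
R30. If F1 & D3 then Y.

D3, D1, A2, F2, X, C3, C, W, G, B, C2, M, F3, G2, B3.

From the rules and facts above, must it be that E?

Yes

J  (by R10: C, W)
E1  (by R12: C2, A2)
F1  (by R21: J, M)
C1  (by R23: C3, B)
E3  (by R27: D1, B)
D2  (by R28: D3)
Y  (by R30: F1, D3)
Q  (by R2: E1, D2)
B1  (by R7: E3, C1)
A3  (by R16: Q)
G1  (by R8: Y, A3)
P  (by R24: G1)
A  (by R11: P, B1)
E  (by R17: A)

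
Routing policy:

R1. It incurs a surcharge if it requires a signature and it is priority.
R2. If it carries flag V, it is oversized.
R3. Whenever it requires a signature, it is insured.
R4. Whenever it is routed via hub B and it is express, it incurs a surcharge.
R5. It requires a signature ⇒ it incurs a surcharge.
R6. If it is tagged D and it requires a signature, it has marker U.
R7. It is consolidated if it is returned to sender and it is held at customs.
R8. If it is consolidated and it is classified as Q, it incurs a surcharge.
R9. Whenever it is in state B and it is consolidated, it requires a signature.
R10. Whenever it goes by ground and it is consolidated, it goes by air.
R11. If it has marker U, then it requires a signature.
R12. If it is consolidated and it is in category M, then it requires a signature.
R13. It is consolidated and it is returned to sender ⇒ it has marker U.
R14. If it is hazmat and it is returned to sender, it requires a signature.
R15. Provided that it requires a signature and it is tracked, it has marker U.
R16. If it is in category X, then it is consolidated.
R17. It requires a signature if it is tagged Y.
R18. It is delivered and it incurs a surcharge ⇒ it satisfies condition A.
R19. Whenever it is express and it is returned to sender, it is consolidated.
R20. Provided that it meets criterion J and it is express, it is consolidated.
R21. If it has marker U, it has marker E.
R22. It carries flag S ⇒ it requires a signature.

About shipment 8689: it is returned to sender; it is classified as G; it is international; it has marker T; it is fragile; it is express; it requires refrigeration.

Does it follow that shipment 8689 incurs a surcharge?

Yes

By R19 (it is express, it is returned to sender): it is consolidated.
By R13 (it is consolidated, it is returned to sender): it has marker U.
By R11 (it has marker U): it requires a signature.
By R5 (it requires a signature): it incurs a surcharge.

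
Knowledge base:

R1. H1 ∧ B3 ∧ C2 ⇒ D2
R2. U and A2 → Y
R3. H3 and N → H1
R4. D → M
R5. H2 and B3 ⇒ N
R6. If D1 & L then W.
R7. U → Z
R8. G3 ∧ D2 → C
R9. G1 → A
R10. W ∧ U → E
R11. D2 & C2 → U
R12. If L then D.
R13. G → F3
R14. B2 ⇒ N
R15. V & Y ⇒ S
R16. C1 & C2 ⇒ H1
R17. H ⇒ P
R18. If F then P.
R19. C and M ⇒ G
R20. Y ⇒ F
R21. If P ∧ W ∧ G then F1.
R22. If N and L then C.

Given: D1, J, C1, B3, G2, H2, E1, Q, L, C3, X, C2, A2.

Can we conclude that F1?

Yes

N  (by R5: H2, B3)
W  (by R6: D1, L)
D  (by R12: L)
H1  (by R16: C1, C2)
C  (by R22: N, L)
D2  (by R1: H1, B3, C2)
M  (by R4: D)
U  (by R11: D2, C2)
G  (by R19: C, M)
Y  (by R2: U, A2)
F  (by R20: Y)
P  (by R18: F)
F1  (by R21: P, W, G)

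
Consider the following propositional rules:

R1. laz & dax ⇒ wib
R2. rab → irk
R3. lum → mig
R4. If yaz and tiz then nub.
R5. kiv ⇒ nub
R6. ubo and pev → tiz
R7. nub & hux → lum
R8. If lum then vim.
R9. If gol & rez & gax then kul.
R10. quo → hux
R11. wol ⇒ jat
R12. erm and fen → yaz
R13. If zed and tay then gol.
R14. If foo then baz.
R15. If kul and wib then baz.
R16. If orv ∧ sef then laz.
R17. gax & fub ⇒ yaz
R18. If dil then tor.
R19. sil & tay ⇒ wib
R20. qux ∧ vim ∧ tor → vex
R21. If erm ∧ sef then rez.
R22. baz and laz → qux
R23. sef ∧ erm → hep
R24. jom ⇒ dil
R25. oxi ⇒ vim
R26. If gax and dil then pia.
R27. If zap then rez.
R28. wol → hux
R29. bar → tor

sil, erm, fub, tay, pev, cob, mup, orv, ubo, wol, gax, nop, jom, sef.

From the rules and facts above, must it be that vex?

No

Forward chaining from the given facts derives: tiz, jat, laz, yaz, wib, rez, hep, dil, pia, hux, nub, lum, vim, tor, mig.
The only rule concluding vex is R20, which needs qux; that is never established.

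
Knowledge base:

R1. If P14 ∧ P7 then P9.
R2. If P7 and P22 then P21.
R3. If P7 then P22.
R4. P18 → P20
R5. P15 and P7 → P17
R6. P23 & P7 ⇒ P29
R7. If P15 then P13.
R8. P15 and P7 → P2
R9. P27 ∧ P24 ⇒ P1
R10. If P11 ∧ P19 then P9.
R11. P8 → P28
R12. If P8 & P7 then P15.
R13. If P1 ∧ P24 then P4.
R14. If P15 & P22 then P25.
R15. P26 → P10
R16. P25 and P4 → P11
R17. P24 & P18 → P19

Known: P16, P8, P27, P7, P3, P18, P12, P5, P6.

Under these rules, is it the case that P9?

No

Forward chaining from the given facts derives: P22, P20, P28, P15, P25, P21, P17, P13, P2.
Rules concluding P9: R1 needs P14; R10 needs P11 — none of these are established.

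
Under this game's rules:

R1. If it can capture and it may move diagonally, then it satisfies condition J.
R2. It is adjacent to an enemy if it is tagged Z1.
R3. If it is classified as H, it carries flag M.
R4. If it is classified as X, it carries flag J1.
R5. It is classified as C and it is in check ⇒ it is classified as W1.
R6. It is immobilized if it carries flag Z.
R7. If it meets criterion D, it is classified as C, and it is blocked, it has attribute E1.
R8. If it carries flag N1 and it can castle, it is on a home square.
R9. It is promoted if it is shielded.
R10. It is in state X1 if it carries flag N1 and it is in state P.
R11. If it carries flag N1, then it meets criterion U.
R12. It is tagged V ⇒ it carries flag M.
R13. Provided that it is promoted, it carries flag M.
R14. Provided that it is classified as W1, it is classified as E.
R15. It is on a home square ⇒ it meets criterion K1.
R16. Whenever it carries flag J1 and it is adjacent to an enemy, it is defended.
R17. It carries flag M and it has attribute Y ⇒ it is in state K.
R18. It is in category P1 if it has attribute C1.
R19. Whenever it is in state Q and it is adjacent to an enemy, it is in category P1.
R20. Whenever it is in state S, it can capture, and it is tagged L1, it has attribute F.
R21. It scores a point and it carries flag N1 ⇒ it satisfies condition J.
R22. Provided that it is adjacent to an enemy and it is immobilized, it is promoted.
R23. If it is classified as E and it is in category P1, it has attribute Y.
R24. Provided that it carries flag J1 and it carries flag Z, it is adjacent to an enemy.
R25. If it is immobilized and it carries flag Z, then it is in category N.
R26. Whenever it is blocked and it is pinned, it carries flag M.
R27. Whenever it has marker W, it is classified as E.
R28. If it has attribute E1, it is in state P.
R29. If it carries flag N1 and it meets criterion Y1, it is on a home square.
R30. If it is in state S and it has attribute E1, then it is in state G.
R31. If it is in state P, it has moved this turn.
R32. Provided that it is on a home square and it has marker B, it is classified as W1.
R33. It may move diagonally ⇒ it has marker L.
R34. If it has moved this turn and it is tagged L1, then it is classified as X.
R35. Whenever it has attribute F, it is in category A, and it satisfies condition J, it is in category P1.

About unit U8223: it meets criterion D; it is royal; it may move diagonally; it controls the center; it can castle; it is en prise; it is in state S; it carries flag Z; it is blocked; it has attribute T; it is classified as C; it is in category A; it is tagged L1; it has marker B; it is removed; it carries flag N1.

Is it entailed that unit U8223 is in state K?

No

Forward chaining from the given facts derives: is immobilized, has attribute E1, is on a home square, meets criterion U, meets criterion K1, is in category N, is in state P, is in state G, has moved this turn, is classified as W1, has marker L, is classified as X, carries flag J1, is in state X1, is classified as E, is adjacent to an enemy, is defended, is promoted, carries flag M.
The only rule concluding "it is in state K" is R17, which needs "it has attribute Y"; that is never established.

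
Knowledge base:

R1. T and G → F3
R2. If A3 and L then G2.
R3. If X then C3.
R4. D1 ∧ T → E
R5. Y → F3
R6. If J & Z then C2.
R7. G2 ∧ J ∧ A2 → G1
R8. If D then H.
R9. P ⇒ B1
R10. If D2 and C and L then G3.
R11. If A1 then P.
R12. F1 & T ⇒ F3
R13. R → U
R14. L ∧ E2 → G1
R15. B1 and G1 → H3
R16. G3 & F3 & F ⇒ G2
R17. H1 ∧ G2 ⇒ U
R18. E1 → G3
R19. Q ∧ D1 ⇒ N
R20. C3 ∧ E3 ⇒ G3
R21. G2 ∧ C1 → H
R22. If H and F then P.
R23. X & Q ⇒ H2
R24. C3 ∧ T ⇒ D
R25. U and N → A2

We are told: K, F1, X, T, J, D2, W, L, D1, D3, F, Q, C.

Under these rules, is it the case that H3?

Forward chaining from the given facts derives: C3, E, G3, F3, G2, N, H2, D, H, P, B1.
The only rule concluding H3 is R15, which needs G1; that is never established.

No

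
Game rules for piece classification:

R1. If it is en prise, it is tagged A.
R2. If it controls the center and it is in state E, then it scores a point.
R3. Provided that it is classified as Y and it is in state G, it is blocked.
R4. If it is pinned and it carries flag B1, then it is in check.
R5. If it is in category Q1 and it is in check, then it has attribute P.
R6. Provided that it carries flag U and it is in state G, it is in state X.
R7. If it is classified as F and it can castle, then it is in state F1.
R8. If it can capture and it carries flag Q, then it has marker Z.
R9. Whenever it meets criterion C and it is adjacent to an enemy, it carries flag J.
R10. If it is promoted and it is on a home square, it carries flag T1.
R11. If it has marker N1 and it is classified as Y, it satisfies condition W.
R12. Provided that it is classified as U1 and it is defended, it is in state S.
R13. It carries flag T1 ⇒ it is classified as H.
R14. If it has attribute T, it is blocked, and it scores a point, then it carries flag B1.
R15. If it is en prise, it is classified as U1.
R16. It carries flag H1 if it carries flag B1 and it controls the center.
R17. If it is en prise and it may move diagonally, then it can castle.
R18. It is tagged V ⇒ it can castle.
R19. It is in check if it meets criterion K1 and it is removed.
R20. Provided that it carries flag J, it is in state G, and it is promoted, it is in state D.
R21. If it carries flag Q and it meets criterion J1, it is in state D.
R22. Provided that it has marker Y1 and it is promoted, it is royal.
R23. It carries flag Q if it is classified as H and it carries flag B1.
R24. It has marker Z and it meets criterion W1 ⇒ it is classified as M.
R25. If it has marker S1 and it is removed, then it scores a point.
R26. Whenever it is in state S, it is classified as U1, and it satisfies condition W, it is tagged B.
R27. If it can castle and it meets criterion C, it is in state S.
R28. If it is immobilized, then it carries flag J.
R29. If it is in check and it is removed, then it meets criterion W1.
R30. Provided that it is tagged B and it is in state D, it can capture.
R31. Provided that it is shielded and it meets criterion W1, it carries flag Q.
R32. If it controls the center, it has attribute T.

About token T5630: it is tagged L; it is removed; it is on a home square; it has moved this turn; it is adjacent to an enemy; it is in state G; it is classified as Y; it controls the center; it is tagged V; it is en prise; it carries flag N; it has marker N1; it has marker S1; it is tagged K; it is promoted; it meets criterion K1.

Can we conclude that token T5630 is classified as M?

No

Forward chaining from the given facts derives: is tagged A, is blocked, carries flag T1, satisfies condition W, is classified as H, is classified as U1, can castle, is in check, scores a point, meets criterion W1, has attribute T, carries flag B1, carries flag H1, carries flag Q.
The only rule concluding "it is classified as M" is R24, which needs "it has marker Z"; that is never established.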